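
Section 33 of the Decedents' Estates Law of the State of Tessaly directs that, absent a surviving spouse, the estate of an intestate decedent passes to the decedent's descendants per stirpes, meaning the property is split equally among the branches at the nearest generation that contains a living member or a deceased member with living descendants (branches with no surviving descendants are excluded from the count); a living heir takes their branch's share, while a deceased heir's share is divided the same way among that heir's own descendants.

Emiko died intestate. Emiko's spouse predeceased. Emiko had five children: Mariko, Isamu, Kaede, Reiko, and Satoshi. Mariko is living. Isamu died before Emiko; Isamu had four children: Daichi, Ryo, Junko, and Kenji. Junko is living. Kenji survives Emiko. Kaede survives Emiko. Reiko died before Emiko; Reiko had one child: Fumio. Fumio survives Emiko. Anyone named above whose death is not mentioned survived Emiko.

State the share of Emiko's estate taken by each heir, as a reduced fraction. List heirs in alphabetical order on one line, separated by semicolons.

There is no surviving spouse, so the entire estate passes to Emiko's descendants per stirpes.
The estate is divided into 5 equal shares of 1/5 among Mariko, Isamu, Kaede, Reiko, Satoshi.
Mariko is living and takes 1/5.
Isamu predeceased; the 1/5 allotted to Isamu's branch passes to Isamu's issue by representation.
The 1/5 is divided into 4 equal shares of 1/20 among Daichi, Ryo, Junko, Kenji.
Daichi is living and takes 1/20.
Ryo is living and takes 1/20.
Junko is living and takes 1/20.
Kenji is living and takes 1/20.
Kaede is living and takes 1/5.
Reiko predeceased; the 1/5 allotted to Reiko's branch passes to Reiko's issue by representation.
Fumio is the sole taker at this level and receives the full 1/5.
Satoshi is living and takes 1/5.

Daichi 1/20; Fumio 1/5; Junko 1/20; Kaede 1/5; Kenji 1/20; Mariko 1/5; Ryo 1/20; Satoshi 1/5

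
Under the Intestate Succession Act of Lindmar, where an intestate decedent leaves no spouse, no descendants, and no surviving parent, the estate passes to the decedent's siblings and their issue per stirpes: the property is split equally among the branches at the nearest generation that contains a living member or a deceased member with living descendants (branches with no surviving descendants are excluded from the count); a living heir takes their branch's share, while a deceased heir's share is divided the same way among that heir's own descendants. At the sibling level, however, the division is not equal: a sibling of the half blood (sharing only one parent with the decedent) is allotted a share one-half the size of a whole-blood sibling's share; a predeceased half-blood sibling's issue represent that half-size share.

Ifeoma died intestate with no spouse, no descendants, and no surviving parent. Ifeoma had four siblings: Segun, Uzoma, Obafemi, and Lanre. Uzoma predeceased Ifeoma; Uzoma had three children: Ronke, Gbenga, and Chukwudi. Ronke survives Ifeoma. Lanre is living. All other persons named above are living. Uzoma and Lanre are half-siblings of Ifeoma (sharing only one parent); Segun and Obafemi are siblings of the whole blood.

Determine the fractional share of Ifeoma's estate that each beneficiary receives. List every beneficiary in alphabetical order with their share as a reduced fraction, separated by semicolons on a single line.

Chukwudi 1/18; Gbenga 1/18; Lanre 1/6; Obafemi 1/3; Ronke 1/18; Segun 1/3

No spouse, descendants, or parent survives, so the estate passes to Ifeoma's siblings per stirpes.
Half-blood siblings count for one-half the weight of whole-blood siblings at the initial division.
Dividing 1 in proportion to weights (total weight 3): Segun (weight 1) → 1/3; Uzoma (weight 1/2) → 1/6; Obafemi (weight 1) → 1/3; Lanre (weight 1/2) → 1/6.
Segun is living and takes 1/3.
Uzoma predeceased; the 1/6 allotted to Uzoma's branch passes to Uzoma's issue by representation.
The 1/6 is divided into 3 equal shares of 1/18 among Ronke, Gbenga, Chukwudi.
Ronke is living and takes 1/18.
Gbenga is living and takes 1/18.
Chukwudi is living and takes 1/18.
Obafemi is living and takes 1/3.
Lanre is living and takes 1/6.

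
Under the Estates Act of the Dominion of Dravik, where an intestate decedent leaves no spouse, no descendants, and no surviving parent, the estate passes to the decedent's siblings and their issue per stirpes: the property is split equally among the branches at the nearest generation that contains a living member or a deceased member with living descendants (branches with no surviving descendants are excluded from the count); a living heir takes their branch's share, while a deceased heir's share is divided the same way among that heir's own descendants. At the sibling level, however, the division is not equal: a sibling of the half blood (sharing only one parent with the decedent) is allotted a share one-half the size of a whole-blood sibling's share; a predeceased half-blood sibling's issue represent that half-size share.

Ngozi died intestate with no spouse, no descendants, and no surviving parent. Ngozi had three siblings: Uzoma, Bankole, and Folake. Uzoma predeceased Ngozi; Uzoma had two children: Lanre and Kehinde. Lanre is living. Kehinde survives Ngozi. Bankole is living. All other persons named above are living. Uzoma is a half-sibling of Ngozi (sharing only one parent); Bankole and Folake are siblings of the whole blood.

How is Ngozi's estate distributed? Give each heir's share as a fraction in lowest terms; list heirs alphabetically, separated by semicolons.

Bankole 2/5; Folake 2/5; Kehinde 1/10; Lanre 1/10

No spouse, descendants, or parent survives, so the estate passes to Ngozi's siblings per stirpes.
Half-blood siblings count for one-half the weight of whole-blood siblings at the initial division.
Dividing 1 in proportion to weights (total weight 5/2): Uzoma (weight 1/2) → 1/5; Bankole (weight 1) → 2/5; Folake (weight 1) → 2/5.
Uzoma predeceased; the 1/5 allotted to Uzoma's branch passes to Uzoma's issue by representation.
The 1/5 is divided into 2 equal shares of 1/10 among Lanre, Kehinde.
Lanre is living and takes 1/10.
Kehinde is living and takes 1/10.
Bankole is living and takes 2/5.
Folake is living and takes 2/5.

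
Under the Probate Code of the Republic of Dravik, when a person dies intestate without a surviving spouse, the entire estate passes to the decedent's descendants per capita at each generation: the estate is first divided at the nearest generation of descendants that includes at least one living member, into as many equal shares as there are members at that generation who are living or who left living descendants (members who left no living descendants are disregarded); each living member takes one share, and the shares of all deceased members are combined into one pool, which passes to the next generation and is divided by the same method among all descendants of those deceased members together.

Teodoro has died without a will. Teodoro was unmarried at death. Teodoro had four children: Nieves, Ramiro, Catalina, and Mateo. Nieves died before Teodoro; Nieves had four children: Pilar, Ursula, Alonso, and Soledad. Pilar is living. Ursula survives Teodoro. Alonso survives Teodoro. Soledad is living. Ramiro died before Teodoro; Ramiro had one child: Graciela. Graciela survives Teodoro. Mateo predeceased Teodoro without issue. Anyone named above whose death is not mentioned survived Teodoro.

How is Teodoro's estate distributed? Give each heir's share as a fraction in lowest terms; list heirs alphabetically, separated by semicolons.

There is no surviving spouse, so the entire estate passes to Teodoro's descendants per capita at each generation.
At generation 1 (Nieves, Ramiro, Catalina) there are 3 shares of (1)/3 = 1/3 each.
Living: Catalina — each takes 1/3.
Deceased: Nieves and Ramiro. Their combined 2/3 is pooled and carried to generation 2.
At generation 2 (Pilar, Ursula, Alonso, Soledad, Graciela) there are 5 shares of (2/3)/5 = 2/15 each.
Living: Pilar, Ursula, Alonso, Soledad, and Graciela — each takes 2/15.

Alonso 2/15; Catalina 1/3; Graciela 2/15; Pilar 2/15; Soledad 2/15; Ursula 2/15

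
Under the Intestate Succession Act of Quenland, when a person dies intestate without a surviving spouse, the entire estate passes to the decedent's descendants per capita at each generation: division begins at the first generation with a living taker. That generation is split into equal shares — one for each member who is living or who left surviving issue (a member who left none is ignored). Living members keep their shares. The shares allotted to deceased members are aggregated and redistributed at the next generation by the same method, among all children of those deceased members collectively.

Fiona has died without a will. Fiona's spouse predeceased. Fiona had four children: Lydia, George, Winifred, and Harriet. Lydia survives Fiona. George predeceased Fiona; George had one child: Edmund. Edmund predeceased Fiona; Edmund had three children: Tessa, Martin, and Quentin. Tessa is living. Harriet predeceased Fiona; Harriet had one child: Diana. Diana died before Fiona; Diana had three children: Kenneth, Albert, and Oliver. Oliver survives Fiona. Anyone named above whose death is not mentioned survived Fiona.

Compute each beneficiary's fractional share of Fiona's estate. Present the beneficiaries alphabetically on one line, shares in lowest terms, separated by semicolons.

There is no surviving spouse, so the entire estate passes to Fiona's descendants per capita at each generation.
At generation 1 (Lydia, George, Winifred, Harriet) there are 4 shares of (1)/4 = 1/4 each.
Living: Lydia and Winifred — each takes 1/4.
Deceased: George and Harriet. Their combined 1/2 is pooled and carried to generation 2.
At generation 2 (Edmund, Diana) there are 2 shares of (1/2)/2 = 1/4 each.
Deceased: Edmund and Diana. Their combined 1/2 is pooled and carried to generation 3.
At generation 3 (Tessa, Martin, Quentin, Kenneth, Albert, Oliver) there are 6 shares of (1/2)/6 = 1/12 each.
Living: Tessa, Martin, Quentin, Kenneth, Albert, and Oliver — each takes 1/12.

Albert 1/12; Kenneth 1/12; Lydia 1/4; Martin 1/12; Oliver 1/12; Quentin 1/12; Tessa 1/12; Winifred 1/4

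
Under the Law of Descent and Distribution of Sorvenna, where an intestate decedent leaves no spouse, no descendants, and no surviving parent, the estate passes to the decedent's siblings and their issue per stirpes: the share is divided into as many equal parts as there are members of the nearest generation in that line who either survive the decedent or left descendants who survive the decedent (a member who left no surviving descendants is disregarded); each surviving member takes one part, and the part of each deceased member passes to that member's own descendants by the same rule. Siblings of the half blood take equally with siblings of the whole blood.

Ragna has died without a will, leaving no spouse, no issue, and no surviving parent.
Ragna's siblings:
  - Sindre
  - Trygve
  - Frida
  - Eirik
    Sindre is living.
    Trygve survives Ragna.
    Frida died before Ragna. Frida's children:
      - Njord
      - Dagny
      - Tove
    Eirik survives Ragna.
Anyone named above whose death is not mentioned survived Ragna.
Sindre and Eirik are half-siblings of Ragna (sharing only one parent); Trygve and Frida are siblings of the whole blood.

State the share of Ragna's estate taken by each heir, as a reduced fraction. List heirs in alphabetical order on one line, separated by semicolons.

No spouse, descendants, or parent survives, so the estate passes to Ragna's siblings per stirpes.
Half-blood and whole-blood siblings take equally under the stated rule.
The estate is divided into 4 equal shares of 1/4 among Sindre, Trygve, Frida, Eirik.
Sindre is living and takes 1/4.
Trygve is living and takes 1/4.
Frida predeceased; the 1/4 allotted to Frida's branch passes to Frida's issue by representation.
The 1/4 is divided into 3 equal shares of 1/12 among Njord, Dagny, Tove.
Njord is living and takes 1/12.
Dagny is living and takes 1/12.
Tove is living and takes 1/12.
Eirik is living and takes 1/4.

Dagny 1/12; Eirik 1/4; Njord 1/12; Sindre 1/4; Tove 1/12; Trygve 1/4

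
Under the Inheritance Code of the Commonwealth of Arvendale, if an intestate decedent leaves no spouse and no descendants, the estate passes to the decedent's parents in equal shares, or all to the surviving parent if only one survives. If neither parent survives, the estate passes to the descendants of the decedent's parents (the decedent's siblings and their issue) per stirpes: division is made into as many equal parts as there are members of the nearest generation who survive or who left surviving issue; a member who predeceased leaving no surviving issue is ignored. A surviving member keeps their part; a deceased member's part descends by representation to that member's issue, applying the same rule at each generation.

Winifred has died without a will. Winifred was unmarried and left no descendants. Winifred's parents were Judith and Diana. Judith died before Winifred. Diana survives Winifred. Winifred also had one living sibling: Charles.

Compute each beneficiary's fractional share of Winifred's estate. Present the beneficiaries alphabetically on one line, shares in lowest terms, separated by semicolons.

Only one parent, Diana, survives, so Diana takes the entire estate. The siblings take nothing because a surviving parent has priority.

Diana 1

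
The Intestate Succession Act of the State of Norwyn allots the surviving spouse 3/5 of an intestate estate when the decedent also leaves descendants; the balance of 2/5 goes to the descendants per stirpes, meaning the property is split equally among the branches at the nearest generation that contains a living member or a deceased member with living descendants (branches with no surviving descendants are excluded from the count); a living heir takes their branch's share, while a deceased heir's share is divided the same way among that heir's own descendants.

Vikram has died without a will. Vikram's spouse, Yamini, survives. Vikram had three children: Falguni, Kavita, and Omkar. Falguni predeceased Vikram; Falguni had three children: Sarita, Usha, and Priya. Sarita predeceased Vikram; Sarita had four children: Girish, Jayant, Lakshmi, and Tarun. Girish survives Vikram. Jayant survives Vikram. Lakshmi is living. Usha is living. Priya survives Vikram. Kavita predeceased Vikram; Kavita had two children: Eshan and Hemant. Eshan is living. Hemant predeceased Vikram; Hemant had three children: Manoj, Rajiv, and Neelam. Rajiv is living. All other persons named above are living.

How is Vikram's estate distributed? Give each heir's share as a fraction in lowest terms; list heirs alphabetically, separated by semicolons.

Yamini, as surviving spouse, takes 3/5.
The remaining 2/5 passes to Vikram's descendants per stirpes.
The 2/5 is divided into 3 equal shares of 2/15 among Falguni, Kavita, Omkar.
Falguni predeceased; the 2/15 allotted to Falguni's branch passes to Falguni's issue by representation.
The 2/15 is divided into 3 equal shares of 2/45 among Sarita, Usha, Priya.
Sarita predeceased; the 2/45 allotted to Sarita's branch passes to Sarita's issue by representation.
The 2/45 is divided into 4 equal shares of 1/90 among Girish, Jayant, Lakshmi, Tarun.
Girish is living and takes 1/90.
Jayant is living and takes 1/90.
Lakshmi is living and takes 1/90.
Tarun is living and takes 1/90.
Usha is living and takes 2/45.
Priya is living and takes 2/45.
Kavita predeceased; the 2/15 allotted to Kavita's branch passes to Kavita's issue by representation.
The 2/15 is divided into 2 equal shares of 1/15 among Eshan, Hemant.
Eshan is living and takes 1/15.
Hemant predeceased; the 1/15 allotted to Hemant's branch passes to Hemant's issue by representation.
The 1/15 is divided into 3 equal shares of 1/45 among Manoj, Rajiv, Neelam.
Manoj is living and takes 1/45.
Rajiv is living and takes 1/45.
Neelam is living and takes 1/45.
Omkar is living and takes 2/15.

Eshan 1/15; Girish 1/90; Jayant 1/90; Lakshmi 1/90; Manoj 1/45; Neelam 1/45; Omkar 2/15; Priya 2/45; Rajiv 1/45; Tarun 1/90; Usha 2/45; Yamini 3/5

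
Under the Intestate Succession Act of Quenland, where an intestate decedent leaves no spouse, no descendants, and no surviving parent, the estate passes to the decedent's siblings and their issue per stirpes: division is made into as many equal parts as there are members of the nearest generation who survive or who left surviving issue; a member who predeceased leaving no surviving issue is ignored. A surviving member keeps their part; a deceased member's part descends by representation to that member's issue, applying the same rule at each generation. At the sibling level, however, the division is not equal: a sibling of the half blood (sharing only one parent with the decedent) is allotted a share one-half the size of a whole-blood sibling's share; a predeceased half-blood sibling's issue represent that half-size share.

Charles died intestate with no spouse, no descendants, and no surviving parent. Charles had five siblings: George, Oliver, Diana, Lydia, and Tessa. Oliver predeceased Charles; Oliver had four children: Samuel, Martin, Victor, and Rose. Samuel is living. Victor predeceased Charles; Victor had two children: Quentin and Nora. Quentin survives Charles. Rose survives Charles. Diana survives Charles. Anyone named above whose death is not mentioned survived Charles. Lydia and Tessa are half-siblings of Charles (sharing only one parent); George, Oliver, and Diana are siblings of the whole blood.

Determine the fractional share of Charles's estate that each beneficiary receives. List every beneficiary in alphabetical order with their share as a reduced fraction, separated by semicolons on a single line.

No spouse, descendants, or parent survives, so the estate passes to Charles's siblings per stirpes.
Half-blood siblings count for one-half the weight of whole-blood siblings at the initial division.
Dividing 1 in proportion to weights (total weight 4): George (weight 1) → 1/4; Oliver (weight 1) → 1/4; Diana (weight 1) → 1/4; Lydia (weight 1/2) → 1/8; Tessa (weight 1/2) → 1/8.
George is living and takes 1/4.
Oliver predeceased; the 1/4 allotted to Oliver's branch passes to Oliver's issue by representation.
The 1/4 is divided into 4 equal shares of 1/16 among Samuel, Martin, Victor, Rose.
Samuel is living and takes 1/16.
Martin is living and takes 1/16.
Victor predeceased; the 1/16 allotted to Victor's branch passes to Victor's issue by representation.
The 1/16 is divided into 2 equal shares of 1/32 among Quentin, Nora.
Quentin is living and takes 1/32.
Nora is living and takes 1/32.
Rose is living and takes 1/16.
Diana is living and takes 1/4.
Lydia is living and takes 1/8.
Tessa is living and takes 1/8.

Diana 1/4; George 1/4; Lydia 1/8; Martin 1/16; Nora 1/32; Quentin 1/32; Rose 1/16; Samuel 1/16; Tessa 1/8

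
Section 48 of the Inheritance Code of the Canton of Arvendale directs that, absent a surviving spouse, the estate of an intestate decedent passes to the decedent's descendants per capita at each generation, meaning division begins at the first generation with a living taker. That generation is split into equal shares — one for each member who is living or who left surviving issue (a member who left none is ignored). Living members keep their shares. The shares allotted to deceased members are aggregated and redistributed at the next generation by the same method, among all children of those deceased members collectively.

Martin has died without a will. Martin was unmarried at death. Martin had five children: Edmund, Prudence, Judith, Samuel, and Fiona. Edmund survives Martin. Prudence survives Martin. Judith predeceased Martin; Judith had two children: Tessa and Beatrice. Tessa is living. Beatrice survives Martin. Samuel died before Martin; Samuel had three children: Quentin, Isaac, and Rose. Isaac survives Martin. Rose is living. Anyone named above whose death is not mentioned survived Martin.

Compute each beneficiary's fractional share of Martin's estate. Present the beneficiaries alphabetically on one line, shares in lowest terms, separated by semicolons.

There is no surviving spouse, so the entire estate passes to Martin's descendants per capita at each generation.
At generation 1 (Edmund, Prudence, Judith, Samuel, Fiona) there are 5 shares of (1)/5 = 1/5 each.
Living: Edmund, Prudence, and Fiona — each takes 1/5.
Deceased: Judith and Samuel. Their combined 2/5 is pooled and carried to generation 2.
At generation 2 (Tessa, Beatrice, Quentin, Isaac, Rose) there are 5 shares of (2/5)/5 = 2/25 each.
Living: Tessa, Beatrice, Quentin, Isaac, and Rose — each takes 2/25.

Beatrice 2/25; Edmund 1/5; Fiona 1/5; Isaac 2/25; Prudence 1/5; Quentin 2/25; Rose 2/25; Tessa 2/25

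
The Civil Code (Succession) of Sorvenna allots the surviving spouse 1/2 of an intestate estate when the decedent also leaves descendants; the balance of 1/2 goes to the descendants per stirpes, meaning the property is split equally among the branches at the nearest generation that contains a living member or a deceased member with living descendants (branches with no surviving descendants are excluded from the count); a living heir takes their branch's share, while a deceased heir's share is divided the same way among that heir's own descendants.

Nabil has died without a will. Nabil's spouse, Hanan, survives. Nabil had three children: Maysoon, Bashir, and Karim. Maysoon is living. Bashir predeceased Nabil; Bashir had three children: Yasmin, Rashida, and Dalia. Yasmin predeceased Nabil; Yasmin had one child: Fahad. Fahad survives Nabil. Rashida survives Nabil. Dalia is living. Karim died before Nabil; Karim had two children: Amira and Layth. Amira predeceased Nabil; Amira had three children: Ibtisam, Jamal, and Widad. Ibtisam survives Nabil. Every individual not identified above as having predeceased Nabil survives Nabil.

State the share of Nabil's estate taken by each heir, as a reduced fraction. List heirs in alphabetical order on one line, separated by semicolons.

Dalia 1/18; Fahad 1/18; Hanan 1/2; Ibtisam 1/36; Jamal 1/36; Layth 1/12; Maysoon 1/6; Rashida 1/18; Widad 1/36

Hanan, as surviving spouse, takes 1/2.
The remaining 1/2 passes to Nabil's descendants per stirpes.
The 1/2 is divided into 3 equal shares of 1/6 among Maysoon, Bashir, Karim.
Maysoon is living and takes 1/6.
Bashir predeceased; the 1/6 allotted to Bashir's branch passes to Bashir's issue by representation.
The 1/6 is divided into 3 equal shares of 1/18 among Yasmin, Rashida, Dalia.
Yasmin predeceased; the 1/18 allotted to Yasmin's branch passes to Yasmin's issue by representation.
Fahad is the sole taker at this level and receives the full 1/18.
Rashida is living and takes 1/18.
Dalia is living and takes 1/18.
Karim predeceased; the 1/6 allotted to Karim's branch passes to Karim's issue by representation.
The 1/6 is divided into 2 equal shares of 1/12 among Amira, Layth.
Amira predeceased; the 1/12 allotted to Amira's branch passes to Amira's issue by representation.
The 1/12 is divided into 3 equal shares of 1/36 among Ibtisam, Jamal, Widad.
Ibtisam is living and takes 1/36.
Jamal is living and takes 1/36.
Widad is living and takes 1/36.
Layth is living and takes 1/12.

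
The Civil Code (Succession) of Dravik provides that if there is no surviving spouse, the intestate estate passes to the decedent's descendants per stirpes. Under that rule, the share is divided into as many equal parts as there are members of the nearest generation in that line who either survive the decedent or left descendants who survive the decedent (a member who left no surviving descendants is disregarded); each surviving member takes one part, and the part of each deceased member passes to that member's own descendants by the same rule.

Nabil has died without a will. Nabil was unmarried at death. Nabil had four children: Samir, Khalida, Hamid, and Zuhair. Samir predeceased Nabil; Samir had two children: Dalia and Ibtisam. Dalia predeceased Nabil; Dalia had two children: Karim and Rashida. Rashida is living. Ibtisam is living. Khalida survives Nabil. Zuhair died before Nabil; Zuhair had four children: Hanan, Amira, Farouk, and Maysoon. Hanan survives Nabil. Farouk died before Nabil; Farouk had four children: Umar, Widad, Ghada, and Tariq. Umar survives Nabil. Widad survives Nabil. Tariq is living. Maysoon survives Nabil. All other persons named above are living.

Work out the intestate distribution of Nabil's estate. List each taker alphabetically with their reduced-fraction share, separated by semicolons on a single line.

There is no surviving spouse, so the entire estate passes to Nabil's descendants per stirpes.
The estate is divided into 4 equal shares of 1/4 among Samir, Khalida, Hamid, Zuhair.
Samir predeceased; the 1/4 allotted to Samir's branch passes to Samir's issue by representation.
The 1/4 is divided into 2 equal shares of 1/8 among Dalia, Ibtisam.
Dalia predeceased; the 1/8 allotted to Dalia's branch passes to Dalia's issue by representation.
The 1/8 is divided into 2 equal shares of 1/16 among Karim, Rashida.
Karim is living and takes 1/16.
Rashida is living and takes 1/16.
Ibtisam is living and takes 1/8.
Khalida is living and takes 1/4.
Hamid is living and takes 1/4.
Zuhair predeceased; the 1/4 allotted to Zuhair's branch passes to Zuhair's issue by representation.
The 1/4 is divided into 4 equal shares of 1/16 among Hanan, Amira, Farouk, Maysoon.
Hanan is living and takes 1/16.
Amira is living and takes 1/16.
Farouk predeceased; the 1/16 allotted to Farouk's branch passes to Farouk's issue by representation.
The 1/16 is divided into 4 equal shares of 1/64 among Umar, Widad, Ghada, Tariq.
Umar is living and takes 1/64.
Widad is living and takes 1/64.
Ghada is living and takes 1/64.
Tariq is living and takes 1/64.
Maysoon is living and takes 1/16.

Amira 1/16; Ghada 1/64; Hamid 1/4; Hanan 1/16; Ibtisam 1/8; Karim 1/16; Khalida 1/4; Maysoon 1/16; Rashida 1/16; Tariq 1/64; Umar 1/64; Widad 1/64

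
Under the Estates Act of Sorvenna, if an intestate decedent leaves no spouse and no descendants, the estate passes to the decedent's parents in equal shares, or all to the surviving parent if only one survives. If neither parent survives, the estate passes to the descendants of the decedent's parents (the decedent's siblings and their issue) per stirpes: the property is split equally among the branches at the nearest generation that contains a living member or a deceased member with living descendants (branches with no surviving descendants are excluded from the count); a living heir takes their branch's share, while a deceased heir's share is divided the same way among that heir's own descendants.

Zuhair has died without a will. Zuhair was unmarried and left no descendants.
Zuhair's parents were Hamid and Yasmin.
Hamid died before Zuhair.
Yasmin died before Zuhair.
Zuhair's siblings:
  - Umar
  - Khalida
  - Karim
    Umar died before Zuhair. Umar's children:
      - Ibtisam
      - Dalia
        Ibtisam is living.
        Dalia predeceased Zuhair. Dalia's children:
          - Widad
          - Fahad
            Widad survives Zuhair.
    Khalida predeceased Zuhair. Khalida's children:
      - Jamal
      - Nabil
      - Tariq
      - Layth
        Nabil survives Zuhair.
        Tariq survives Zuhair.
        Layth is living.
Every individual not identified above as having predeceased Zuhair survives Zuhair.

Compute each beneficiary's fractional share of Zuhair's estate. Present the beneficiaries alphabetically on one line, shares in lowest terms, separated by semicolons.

Neither parent survives and there are no descendants, so the estate passes to Zuhair's siblings and their issue per stirpes.
The estate is divided into 3 equal shares of 1/3 among Umar, Khalida, Karim.
Umar predeceased; the 1/3 allotted to Umar's branch passes to Umar's issue by representation.
The 1/3 is divided into 2 equal shares of 1/6 among Ibtisam, Dalia.
Ibtisam is living and takes 1/6.
Dalia predeceased; the 1/6 allotted to Dalia's branch passes to Dalia's issue by representation.
The 1/6 is divided into 2 equal shares of 1/12 among Widad, Fahad.
Widad is living and takes 1/12.
Fahad is living and takes 1/12.
Khalida predeceased; the 1/3 allotted to Khalida's branch passes to Khalida's issue by representation.
The 1/3 is divided into 4 equal shares of 1/12 among Jamal, Nabil, Tariq, Layth.
Jamal is living and takes 1/12.
Nabil is living and takes 1/12.
Tariq is living and takes 1/12.
Layth is living and takes 1/12.
Karim is living and takes 1/3.

Fahad 1/12; Ibtisam 1/6; Jamal 1/12; Karim 1/3; Layth 1/12; Nabil 1/12; Tariq 1/12; Widad 1/12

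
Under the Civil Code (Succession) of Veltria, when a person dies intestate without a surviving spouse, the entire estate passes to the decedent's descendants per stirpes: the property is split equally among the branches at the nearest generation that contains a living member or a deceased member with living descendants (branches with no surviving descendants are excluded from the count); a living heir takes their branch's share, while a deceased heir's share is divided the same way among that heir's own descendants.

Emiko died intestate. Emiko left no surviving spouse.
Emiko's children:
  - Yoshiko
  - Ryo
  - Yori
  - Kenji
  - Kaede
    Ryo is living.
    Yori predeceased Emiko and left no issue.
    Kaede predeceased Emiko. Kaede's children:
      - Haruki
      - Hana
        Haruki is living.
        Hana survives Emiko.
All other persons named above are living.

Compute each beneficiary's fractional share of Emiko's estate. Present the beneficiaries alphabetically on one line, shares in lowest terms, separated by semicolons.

There is no surviving spouse, so the entire estate passes to Emiko's descendants per stirpes.
Yori left no surviving issue, so that branch lapses and is disregarded.
The estate is divided into 4 equal shares of 1/4 among Yoshiko, Ryo, Kenji, Kaede.
Yoshiko is living and takes 1/4.
Ryo is living and takes 1/4.
Kenji is living and takes 1/4.
Kaede predeceased; the 1/4 allotted to Kaede's branch passes to Kaede's issue by representation.
The 1/4 is divided into 2 equal shares of 1/8 among Haruki, Hana.
Haruki is living and takes 1/8.
Hana is living and takes 1/8.

Hana 1/8; Haruki 1/8; Kenji 1/4; Ryo 1/4; Yoshiko 1/4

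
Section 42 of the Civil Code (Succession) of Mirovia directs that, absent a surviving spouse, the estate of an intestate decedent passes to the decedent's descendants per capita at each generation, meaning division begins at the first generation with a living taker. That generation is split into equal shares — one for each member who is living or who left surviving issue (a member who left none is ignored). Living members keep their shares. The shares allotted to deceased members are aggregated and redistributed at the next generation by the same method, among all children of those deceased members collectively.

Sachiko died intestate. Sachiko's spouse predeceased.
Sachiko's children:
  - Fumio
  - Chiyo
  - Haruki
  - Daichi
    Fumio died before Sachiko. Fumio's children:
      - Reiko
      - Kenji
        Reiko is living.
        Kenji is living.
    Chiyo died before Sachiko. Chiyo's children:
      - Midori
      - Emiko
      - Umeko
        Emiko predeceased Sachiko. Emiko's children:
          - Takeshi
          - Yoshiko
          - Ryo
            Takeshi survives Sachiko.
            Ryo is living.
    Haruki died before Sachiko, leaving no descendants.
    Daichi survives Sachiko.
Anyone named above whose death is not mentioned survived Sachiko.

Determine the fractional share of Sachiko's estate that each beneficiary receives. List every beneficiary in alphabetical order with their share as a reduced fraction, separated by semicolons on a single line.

There is no surviving spouse, so the entire estate passes to Sachiko's descendants per capita at each generation.
At generation 1 (Fumio, Chiyo, Daichi) there are 3 shares of (1)/3 = 1/3 each.
Living: Daichi — each takes 1/3.
Deceased: Fumio and Chiyo. Their combined 2/3 is pooled and carried to generation 2.
At generation 2 (Reiko, Kenji, Midori, Emiko, Umeko) there are 5 shares of (2/3)/5 = 2/15 each.
Living: Reiko, Kenji, Midori, and Umeko — each takes 2/15.
Deceased: Emiko. That 2/15 share is carried to generation 3.
At generation 3 (Takeshi, Yoshiko, Ryo) there are 3 shares of (2/15)/3 = 2/45 each.
Living: Takeshi, Yoshiko, and Ryo — each takes 2/45.

Daichi 1/3; Kenji 2/15; Midori 2/15; Reiko 2/15; Ryo 2/45; Takeshi 2/45; Umeko 2/15; Yoshiko 2/45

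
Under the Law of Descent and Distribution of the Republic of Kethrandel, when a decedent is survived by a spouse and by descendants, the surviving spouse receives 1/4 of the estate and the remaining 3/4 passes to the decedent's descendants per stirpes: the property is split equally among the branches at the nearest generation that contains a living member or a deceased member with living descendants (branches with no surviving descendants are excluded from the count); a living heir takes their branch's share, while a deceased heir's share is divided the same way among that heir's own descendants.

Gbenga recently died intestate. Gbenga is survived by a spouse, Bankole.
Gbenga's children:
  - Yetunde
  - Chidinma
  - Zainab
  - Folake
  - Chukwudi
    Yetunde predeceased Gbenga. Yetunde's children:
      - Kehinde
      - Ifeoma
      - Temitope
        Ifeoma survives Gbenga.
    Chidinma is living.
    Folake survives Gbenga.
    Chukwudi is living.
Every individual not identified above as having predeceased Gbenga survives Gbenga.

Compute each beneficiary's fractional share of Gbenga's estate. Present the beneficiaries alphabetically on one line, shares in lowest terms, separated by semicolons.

Bankole 1/4; Chidinma 3/20; Chukwudi 3/20; Folake 3/20; Ifeoma 1/20; Kehinde 1/20; Temitope 1/20; Zainab 3/20

Bankole, as surviving spouse, takes 1/4.
The remaining 3/4 passes to Gbenga's descendants per stirpes.
The 3/4 is divided into 5 equal shares of 3/20 among Yetunde, Chidinma, Zainab, Folake, Chukwudi.
Yetunde predeceased; the 3/20 allotted to Yetunde's branch passes to Yetunde's issue by representation.
The 3/20 is divided into 3 equal shares of 1/20 among Kehinde, Ifeoma, Temitope.
Kehinde is living and takes 1/20.
Ifeoma is living and takes 1/20.
Temitope is living and takes 1/20.
Chidinma is living and takes 3/20.
Zainab is living and takes 3/20.
Folake is living and takes 3/20.
Chukwudi is living and takes 3/20.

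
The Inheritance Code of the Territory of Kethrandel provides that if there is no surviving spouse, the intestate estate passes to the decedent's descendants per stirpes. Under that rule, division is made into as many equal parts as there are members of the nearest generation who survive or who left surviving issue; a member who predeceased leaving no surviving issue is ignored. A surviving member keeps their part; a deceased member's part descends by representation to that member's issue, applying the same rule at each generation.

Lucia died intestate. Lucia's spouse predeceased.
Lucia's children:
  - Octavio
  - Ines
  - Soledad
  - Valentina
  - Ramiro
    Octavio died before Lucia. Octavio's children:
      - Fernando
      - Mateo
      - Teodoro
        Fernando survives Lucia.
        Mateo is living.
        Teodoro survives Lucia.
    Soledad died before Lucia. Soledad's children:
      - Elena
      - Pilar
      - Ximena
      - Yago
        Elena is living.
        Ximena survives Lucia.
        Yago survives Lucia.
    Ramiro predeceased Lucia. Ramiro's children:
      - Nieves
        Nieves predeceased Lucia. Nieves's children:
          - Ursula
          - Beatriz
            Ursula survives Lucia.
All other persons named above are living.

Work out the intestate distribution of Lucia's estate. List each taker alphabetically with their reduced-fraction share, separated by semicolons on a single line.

Beatriz 1/10; Elena 1/20; Fernando 1/15; Ines 1/5; Mateo 1/15; Pilar 1/20; Teodoro 1/15; Ursula 1/10; Valentina 1/5; Ximena 1/20; Yago 1/20

There is no surviving spouse, so the entire estate passes to Lucia's descendants per stirpes.
The estate is divided into 5 equal shares of 1/5 among Octavio, Ines, Soledad, Valentina, Ramiro.
Octavio predeceased; the 1/5 allotted to Octavio's branch passes to Octavio's issue by representation.
The 1/5 is divided into 3 equal shares of 1/15 among Fernando, Mateo, Teodoro.
Fernando is living and takes 1/15.
Mateo is living and takes 1/15.
Teodoro is living and takes 1/15.
Ines is living and takes 1/5.
Soledad predeceased; the 1/5 allotted to Soledad's branch passes to Soledad's issue by representation.
The 1/5 is divided into 4 equal shares of 1/20 among Elena, Pilar, Ximena, Yago.
Elena is living and takes 1/20.
Pilar is living and takes 1/20.
Ximena is living and takes 1/20.
Yago is living and takes 1/20.
Valentina is living and takes 1/5.
Ramiro predeceased; the 1/5 allotted to Ramiro's branch passes to Ramiro's issue by representation.
Nieves's line is the sole branch at this level, so the full 1/5 passes to Nieves's issue by representation.
The 1/5 is divided into 2 equal shares of 1/10 among Ursula, Beatriz.
Ursula is living and takes 1/10.
Beatriz is living and takes 1/10.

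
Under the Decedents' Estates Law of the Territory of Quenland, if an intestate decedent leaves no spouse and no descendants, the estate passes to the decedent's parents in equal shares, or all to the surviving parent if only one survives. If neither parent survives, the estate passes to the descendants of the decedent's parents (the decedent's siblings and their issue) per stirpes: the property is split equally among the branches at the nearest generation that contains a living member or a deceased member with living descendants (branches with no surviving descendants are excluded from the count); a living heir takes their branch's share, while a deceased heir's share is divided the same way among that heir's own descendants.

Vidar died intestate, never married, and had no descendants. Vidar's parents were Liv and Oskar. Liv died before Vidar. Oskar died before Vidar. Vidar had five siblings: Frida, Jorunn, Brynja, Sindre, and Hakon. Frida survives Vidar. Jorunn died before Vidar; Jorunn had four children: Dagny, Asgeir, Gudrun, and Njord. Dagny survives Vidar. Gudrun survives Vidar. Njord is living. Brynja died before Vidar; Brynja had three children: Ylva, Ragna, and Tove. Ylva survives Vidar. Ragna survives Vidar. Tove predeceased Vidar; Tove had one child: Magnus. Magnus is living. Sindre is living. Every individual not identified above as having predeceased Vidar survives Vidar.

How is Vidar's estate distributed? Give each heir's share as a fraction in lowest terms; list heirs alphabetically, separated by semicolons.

Neither parent survives and there are no descendants, so the estate passes to Vidar's siblings and their issue per stirpes.
The estate is divided into 5 equal shares of 1/5 among Frida, Jorunn, Brynja, Sindre, Hakon.
Frida is living and takes 1/5.
Jorunn predeceased; the 1/5 allotted to Jorunn's branch passes to Jorunn's issue by representation.
The 1/5 is divided into 4 equal shares of 1/20 among Dagny, Asgeir, Gudrun, Njord.
Dagny is living and takes 1/20.
Asgeir is living and takes 1/20.
Gudrun is living and takes 1/20.
Njord is living and takes 1/20.
Brynja predeceased; the 1/5 allotted to Brynja's branch passes to Brynja's issue by representation.
The 1/5 is divided into 3 equal shares of 1/15 among Ylva, Ragna, Tove.
Ylva is living and takes 1/15.
Ragna is living and takes 1/15.
Tove predeceased; the 1/15 allotted to Tove's branch passes to Tove's issue by representation.
Magnus is the sole taker at this level and receives the full 1/15.
Sindre is living and takes 1/5.
Hakon is living and takes 1/5.

Asgeir 1/20; Dagny 1/20; Frida 1/5; Gudrun 1/20; Hakon 1/5; Magnus 1/15; Njord 1/20; Ragna 1/15; Sindre 1/5; Ylva 1/15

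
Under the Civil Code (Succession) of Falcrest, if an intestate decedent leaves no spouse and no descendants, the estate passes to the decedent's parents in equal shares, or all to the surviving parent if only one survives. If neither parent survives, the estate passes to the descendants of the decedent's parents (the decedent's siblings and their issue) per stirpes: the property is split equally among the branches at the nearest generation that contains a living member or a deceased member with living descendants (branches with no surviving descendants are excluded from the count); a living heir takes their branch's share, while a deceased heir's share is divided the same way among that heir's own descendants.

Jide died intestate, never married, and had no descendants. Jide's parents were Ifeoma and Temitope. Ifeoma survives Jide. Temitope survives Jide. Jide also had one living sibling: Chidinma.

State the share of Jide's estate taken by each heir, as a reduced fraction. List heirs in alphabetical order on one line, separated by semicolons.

Both parents survive, so Ifeoma and Temitope each take 1/2. The siblings take nothing because a surviving parent has priority.

Ifeoma 1/2; Temitope 1/2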